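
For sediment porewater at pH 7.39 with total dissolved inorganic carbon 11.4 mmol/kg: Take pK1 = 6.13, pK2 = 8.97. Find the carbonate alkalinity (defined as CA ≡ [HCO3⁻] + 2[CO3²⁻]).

CA = 11.1 mmol/kg

CA = [HCO3⁻] + 2[CO3²⁻] = (α₁ + 2α₂)·DIC
At pH 7.39: [H⁺]/K1 = 10^-1.26 = 0.054954, K2/[H⁺] = 10^-1.58 = 0.026303
α₁ = 1/(1 + 0.054954 + 0.026303) = 1/1.0813 = 0.9248; α₂ = α₁·K2/[H⁺] = 0.02433
α₁ + 2α₂ = 0.9735
CA = 0.9735 × 11.4 = 11.1 mmol/kg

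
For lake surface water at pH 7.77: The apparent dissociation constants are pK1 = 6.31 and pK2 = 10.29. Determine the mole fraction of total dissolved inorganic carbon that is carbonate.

α₂ = 1 / (1 + [H⁺]/K2 + [H⁺]²/(K1K2)) = 1 / (1 + 10^+2.52 + 10^+1.06)
   = 1 / (1 + 331.13 + 11.482) = 1/343.61 = 0.002910

α₂ = 0.00291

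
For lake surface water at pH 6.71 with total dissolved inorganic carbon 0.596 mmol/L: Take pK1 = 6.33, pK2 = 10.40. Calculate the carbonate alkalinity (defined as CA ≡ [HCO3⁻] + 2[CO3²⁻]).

CA = [HCO3⁻] + 2[CO3²⁻] = (α₁ + 2α₂)·DIC
At pH 6.71: [H⁺]/K1 = 10^-0.38 = 0.41687, K2/[H⁺] = 10^-3.69 = 0.00020417
α₁ = 1/(1 + 0.41687 + 0.00020417) = 1/1.4171 = 0.7057; α₂ = α₁·K2/[H⁺] = 0.0001441
α₁ + 2α₂ = 0.7060
CA = 0.7060 × 0.596 = 0.421 mmol/L

CA = 0.421 mmol/L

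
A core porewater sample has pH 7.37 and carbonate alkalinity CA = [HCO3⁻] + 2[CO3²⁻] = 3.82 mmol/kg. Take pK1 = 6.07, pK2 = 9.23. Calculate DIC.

CA = [HCO3⁻] + 2[CO3²⁻] = (α₁ + 2α₂)·DIC
At pH 7.37: [H⁺]/K1 = 10^-1.30 = 0.050119, K2/[H⁺] = 10^-1.86 = 0.013804
α₁ = 1/(1 + 0.050119 + 0.013804) = 1/1.0639 = 0.9399; α₂ = α₁·K2/[H⁺] = 0.01297
α₁ + 2α₂ = 0.9659
DIC = CA / (α₁ + 2α₂) = 3.82 / 0.9659 = 3.95 mmol/kg

DIC = 3.95 mmol/kg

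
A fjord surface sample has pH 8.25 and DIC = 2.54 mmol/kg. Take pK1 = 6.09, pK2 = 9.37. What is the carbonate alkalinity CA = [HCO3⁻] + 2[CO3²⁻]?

CA = [HCO3⁻] + 2[CO3²⁻] = (α₁ + 2α₂)·DIC
At pH 8.25: [H⁺]/K1 = 10^-2.16 = 0.0069183, K2/[H⁺] = 10^-1.12 = 0.075858
α₁ = 1/(1 + 0.0069183 + 0.075858) = 1/1.0828 = 0.9236; α₂ = α₁·K2/[H⁺] = 0.07006
α₁ + 2α₂ = 1.0637
CA = 1.0637 × 2.54 = 2.70 mmol/kg

CA = 2.70 mmol/kg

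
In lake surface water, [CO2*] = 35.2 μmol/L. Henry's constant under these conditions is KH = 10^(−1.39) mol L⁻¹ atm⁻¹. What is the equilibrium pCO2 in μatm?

KH = 10^(−1.39) = 4.074×10^-2 mol L⁻¹ atm⁻¹
pCO2 = [CO2*]/KH = 35.2×10^-6 / 4.074×10^-2 = 8.64×10^-4 atm = 864 μatm

pCO2 = 864 μatm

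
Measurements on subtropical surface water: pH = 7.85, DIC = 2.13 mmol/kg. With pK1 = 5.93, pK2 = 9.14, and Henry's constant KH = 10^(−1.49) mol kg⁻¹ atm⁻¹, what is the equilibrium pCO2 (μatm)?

α₀ = 1 / (1 + K1/[H⁺] + K1K2/[H⁺]²) = 1 / (1 + 10^+1.92 + 10^+0.63)
   = 1 / (1 + 83.176 + 4.2658) = 1/88.442 = 0.01131
[CO2*] = α₀ × DIC = 0.01131 × 2.13 = 0.02408 mmol/kg
pCO2 = [CO2*]/KH = 2.408×10^-5 / 3.236×10^-2 = 744 μatm

pCO2 = 744 μatm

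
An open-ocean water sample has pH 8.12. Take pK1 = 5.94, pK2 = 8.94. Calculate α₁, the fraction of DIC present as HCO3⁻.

α₁ = 1 / (1 + [H⁺]/K1 + K2/[H⁺]) = 1 / (1 + 10^-2.18 + 10^-0.82)
   = 1 / (1 + 0.0066069 + 0.15136) = 1/1.1580 = 0.8636

α₁ = 0.864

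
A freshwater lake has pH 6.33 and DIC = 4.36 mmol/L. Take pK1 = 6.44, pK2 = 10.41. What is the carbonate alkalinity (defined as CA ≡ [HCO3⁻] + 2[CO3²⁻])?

CA = [HCO3⁻] + 2[CO3²⁻] = (α₁ + 2α₂)·DIC
At pH 6.33: [H⁺]/K1 = 10^0.11 = 1.2882, K2/[H⁺] = 10^-4.08 = 8.3176×10^-5
α₁ = 1/(1 + 1.2882 + 8.3176×10^-5) = 1/2.2883 = 0.4370; α₂ = α₁·K2/[H⁺] = 3.635×10^-5
α₁ + 2α₂ = 0.4371
CA = 0.4371 × 4.36 = 1.91 mmol/L

CA = 1.91 mmol/L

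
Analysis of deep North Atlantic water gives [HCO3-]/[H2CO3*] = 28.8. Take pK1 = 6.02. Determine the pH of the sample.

pH = 7.48

From K1 = [H⁺][HCO3-]/[H2CO3*]:  pH = pK1 + log₁₀([HCO3-]/[H2CO3*])
log₁₀(28.8) = +1.459
pH = 6.02 + (+1.459) = 7.48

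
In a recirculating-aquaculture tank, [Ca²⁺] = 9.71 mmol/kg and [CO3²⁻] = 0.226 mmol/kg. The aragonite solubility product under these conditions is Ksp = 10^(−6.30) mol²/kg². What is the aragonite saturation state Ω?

Ω = 4.38

Ksp = 10^(−6.30) = 5.012×10^-7
Ω = [Ca²⁺][CO3²⁻]/Ksp = (9.71×10^-3)(0.226×10^-3) / 5.012×10^-7 = 4.38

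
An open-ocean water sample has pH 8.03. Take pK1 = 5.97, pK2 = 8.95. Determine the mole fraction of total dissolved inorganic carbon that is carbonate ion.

α₂ = 0.106

α₂ = 1 / (1 + [H⁺]/K2 + [H⁺]²/(K1K2)) = 1 / (1 + 10^+0.92 + 10^-1.14)
   = 1 / (1 + 8.3176 + 0.072444) = 1/9.3901 = 0.1065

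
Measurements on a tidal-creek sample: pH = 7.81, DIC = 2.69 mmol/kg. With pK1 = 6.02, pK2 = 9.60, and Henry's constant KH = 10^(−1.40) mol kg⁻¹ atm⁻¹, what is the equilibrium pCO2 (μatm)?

α₀ = 1 / (1 + K1/[H⁺] + K1K2/[H⁺]²) = 1 / (1 + 10^+1.79 + 10^+0.00)
   = 1 / (1 + 61.660 + 1.0000) = 1/63.660 = 0.01571
[CO2*] = α₀ × DIC = 0.01571 × 2.69 = 0.04226 mmol/kg
pCO2 = [CO2*]/KH = 4.226×10^-5 / 3.981×10^-2 = 1060 μatm

pCO2 = 1060 μatm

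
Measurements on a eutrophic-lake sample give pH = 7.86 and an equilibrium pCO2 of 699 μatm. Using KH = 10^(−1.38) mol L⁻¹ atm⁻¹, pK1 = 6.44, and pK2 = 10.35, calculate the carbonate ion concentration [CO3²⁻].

[CO3²⁻] = 2.48 μmol/L

[CO2*] = KH · pCO2 = 10^(−1.38) × 699×10^-6 = 2.914×10^-5 mol/L
α₀ = 1/(1 + K1/[H⁺] + K1K2/[H⁺]²) = 1/(1 + 10^+1.42 + 10^-1.07) = 0.03651
DIC = [CO2*]/α₀ = 2.914×10^-5 / 0.03651 = 0.7981 mmol/L
[CO3²⁻] = α₂·DIC; α₂ = 0.003108, so [CO3²⁻] = 0.003108 × 0.7981 = 0.00248 mmol/L = 2.48 μmol/L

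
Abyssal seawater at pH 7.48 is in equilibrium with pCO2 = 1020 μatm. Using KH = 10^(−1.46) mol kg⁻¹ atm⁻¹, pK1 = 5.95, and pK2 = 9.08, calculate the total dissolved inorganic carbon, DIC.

[CO2*] = KH · pCO2 = 10^(−1.46) × 1020×10^-6 = 3.537×10^-5 mol/kg
α₀ = 1/(1 + K1/[H⁺] + K1K2/[H⁺]²) = 1/(1 + 10^+1.53 + 10^-0.07) = 0.02798
DIC = [CO2*]/α₀ = 3.537×10^-5 / 0.02798 = 1.26 mmol/kg

DIC = 1.26 mmol/kg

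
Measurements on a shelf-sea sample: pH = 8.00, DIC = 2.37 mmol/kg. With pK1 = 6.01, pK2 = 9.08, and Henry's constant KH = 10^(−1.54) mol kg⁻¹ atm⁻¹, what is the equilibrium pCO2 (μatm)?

α₀ = 1 / (1 + K1/[H⁺] + K1K2/[H⁺]²) = 1 / (1 + 10^+1.99 + 10^+0.91)
   = 1 / (1 + 97.724 + 8.1283) = 1/106.85 = 0.009359
[CO2*] = α₀ × DIC = 0.009359 × 2.37 = 0.02218 mmol/kg
pCO2 = [CO2*]/KH = 2.218×10^-5 / 2.884×10^-2 = 769 μatm

pCO2 = 769 μatm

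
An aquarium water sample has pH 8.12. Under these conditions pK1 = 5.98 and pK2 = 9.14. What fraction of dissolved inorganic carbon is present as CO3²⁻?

α₂ = 0.0866

α₂ = 1 / (1 + [H⁺]/K2 + [H⁺]²/(K1K2)) = 1 / (1 + 10^+1.02 + 10^-1.12)
   = 1 / (1 + 10.471 + 0.075858) = 1/11.547 = 0.08660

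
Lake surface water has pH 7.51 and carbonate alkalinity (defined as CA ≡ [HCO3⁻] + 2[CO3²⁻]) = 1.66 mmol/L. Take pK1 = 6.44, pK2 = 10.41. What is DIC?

DIC = 1.80 mmol/L

CA = [HCO3⁻] + 2[CO3²⁻] = (α₁ + 2α₂)·DIC
At pH 7.51: [H⁺]/K1 = 10^-1.07 = 0.085114, K2/[H⁺] = 10^-2.90 = 0.0012589
α₁ = 1/(1 + 0.085114 + 0.0012589) = 1/1.0864 = 0.9205; α₂ = α₁·K2/[H⁺] = 0.001159
α₁ + 2α₂ = 0.9228
DIC = CA / (α₁ + 2α₂) = 1.66 / 0.9228 = 1.80 mmol/L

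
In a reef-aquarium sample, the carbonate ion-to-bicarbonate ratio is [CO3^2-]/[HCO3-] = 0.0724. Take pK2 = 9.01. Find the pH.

From K2 = [H⁺][CO3^2-]/[HCO3-]:  pH = pK2 + log₁₀([CO3^2-]/[HCO3-])
log₁₀(0.0724) = -1.140
pH = 9.01 + (-1.140) = 7.87

pH = 7.87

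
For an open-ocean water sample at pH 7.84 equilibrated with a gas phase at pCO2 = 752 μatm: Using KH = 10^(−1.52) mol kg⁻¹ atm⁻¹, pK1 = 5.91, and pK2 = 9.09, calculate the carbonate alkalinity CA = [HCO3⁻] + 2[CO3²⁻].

CA = 2.15 mmol/kg

[CO2*] = KH · pCO2 = 10^(−1.52) × 752×10^-6 = 2.271×10^-5 mol/kg
α₀ = 1/(1 + K1/[H⁺] + K1K2/[H⁺]²) = 1/(1 + 10^+1.93 + 10^+0.68) = 0.01100
DIC = [CO2*]/α₀ = 2.271×10^-5 / 0.01100 = 2.064 mmol/kg
CA = (α₁ + 2α₂)·DIC = (0.9363 + 2×0.05265) × 2.064 = 2.15 mmol/kg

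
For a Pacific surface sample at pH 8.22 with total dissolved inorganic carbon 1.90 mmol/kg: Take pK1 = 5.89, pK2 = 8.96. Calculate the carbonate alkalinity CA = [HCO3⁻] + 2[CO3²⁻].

CA = [HCO3⁻] + 2[CO3²⁻] = (α₁ + 2α₂)·DIC
At pH 8.22: [H⁺]/K1 = 10^-2.33 = 0.0046774, K2/[H⁺] = 10^-0.74 = 0.18197
α₁ = 1/(1 + 0.0046774 + 0.18197) = 1/1.1866 = 0.8427; α₂ = α₁·K2/[H⁺] = 0.1533
α₁ + 2α₂ = 1.1494
CA = 1.1494 × 1.90 = 2.18 mmol/kg

CA = 2.18 mmol/kg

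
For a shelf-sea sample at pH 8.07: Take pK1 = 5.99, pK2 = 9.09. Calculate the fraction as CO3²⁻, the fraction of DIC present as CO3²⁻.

α₂ = 1 / (1 + [H⁺]/K2 + [H⁺]²/(K1K2)) = 1 / (1 + 10^+1.02 + 10^-1.06)
   = 1 / (1 + 10.471 + 0.087096) = 1/11.558 = 0.08652

α₂ = 0.0865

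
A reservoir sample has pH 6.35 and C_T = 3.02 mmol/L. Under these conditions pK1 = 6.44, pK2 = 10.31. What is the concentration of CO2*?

[CO2*] = 1.67 mmol/L

α₀ = 1 / (1 + K1/[H⁺] + K1K2/[H⁺]²) = 1 / (1 + 10^-0.09 + 10^-4.05)
   = 1 / (1 + 0.81283 + 8.9125×10^-5) = 1/1.8129 = 0.5516
[CO2*] = α₀ × DIC = 0.5516 × 3.02 = 1.67 mmol/L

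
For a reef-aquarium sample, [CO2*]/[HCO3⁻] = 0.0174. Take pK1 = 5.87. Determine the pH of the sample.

From K1 = [H⁺][HCO3⁻]/[CO2*]:  pH = pK1 − log₁₀([CO2*]/[HCO3⁻])
log₁₀(0.0174) = -1.759
pH = 5.87 − (-1.759) = 7.63

pH = 7.63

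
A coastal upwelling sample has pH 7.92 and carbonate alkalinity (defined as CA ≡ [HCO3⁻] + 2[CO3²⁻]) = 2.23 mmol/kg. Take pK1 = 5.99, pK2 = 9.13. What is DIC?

CA = [HCO3⁻] + 2[CO3²⁻] = (α₁ + 2α₂)·DIC
At pH 7.92: [H⁺]/K1 = 10^-1.93 = 0.011749, K2/[H⁺] = 10^-1.21 = 0.061660
α₁ = 1/(1 + 0.011749 + 0.061660) = 1/1.0734 = 0.9316; α₂ = α₁·K2/[H⁺] = 0.05744
α₁ + 2α₂ = 1.0465
DIC = CA / (α₁ + 2α₂) = 2.23 / 1.0465 = 2.13 mmol/kg

DIC = 2.13 mmol/kg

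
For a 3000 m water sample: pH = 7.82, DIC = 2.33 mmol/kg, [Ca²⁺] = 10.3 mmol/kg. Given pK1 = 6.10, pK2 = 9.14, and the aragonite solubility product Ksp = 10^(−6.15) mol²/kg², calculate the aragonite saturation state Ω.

α₂ = 1 / (1 + [H⁺]/K2 + [H⁺]²/(K1K2)) = 1 / (1 + 10^+1.32 + 10^-0.40)
   = 1 / (1 + 20.893 + 0.39811) = 1/22.291 = 0.04486
[CO3²⁻] = α₂ × DIC = 0.04486 × 2.33 = 0.1045 mmol/kg
Ksp = 10^(−6.15) = 7.079×10^-7
Ω = [Ca²⁺][CO3²⁻]/Ksp = (10.3×10^-3)(1.045×10^-4) / 7.079×10^-7 = 1.52

Ω = 1.52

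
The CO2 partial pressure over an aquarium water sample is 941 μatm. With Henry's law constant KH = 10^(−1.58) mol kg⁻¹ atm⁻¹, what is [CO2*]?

[CO2*] = 24.8 μmol/kg

KH = 10^(−1.58) = 2.630×10^-2 mol kg⁻¹ atm⁻¹
[CO2*] = KH · pCO2 = 2.630×10^-2 × 941×10^-6 atm = 2.48×10^-5 mol/kg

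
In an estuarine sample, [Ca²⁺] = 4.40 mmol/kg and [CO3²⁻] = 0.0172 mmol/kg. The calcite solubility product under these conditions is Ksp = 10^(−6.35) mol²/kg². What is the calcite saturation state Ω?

Ksp = 10^(−6.35) = 4.467×10^-7
Ω = [Ca²⁺][CO3²⁻]/Ksp = (4.40×10^-3)(0.0172×10^-3) / 4.467×10^-7 = 0.169

Ω = 0.169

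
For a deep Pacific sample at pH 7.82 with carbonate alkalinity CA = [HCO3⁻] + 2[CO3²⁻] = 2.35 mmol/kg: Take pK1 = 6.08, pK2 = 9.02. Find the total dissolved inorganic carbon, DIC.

DIC = 2.26 mmol/kg

CA = [HCO3⁻] + 2[CO3²⁻] = (α₁ + 2α₂)·DIC
At pH 7.82: [H⁺]/K1 = 10^-1.74 = 0.018197, K2/[H⁺] = 10^-1.20 = 0.063096
α₁ = 1/(1 + 0.018197 + 0.063096) = 1/1.0813 = 0.9248; α₂ = α₁·K2/[H⁺] = 0.05835
α₁ + 2α₂ = 1.0415
DIC = CA / (α₁ + 2α₂) = 2.35 / 1.0415 = 2.26 mmol/kg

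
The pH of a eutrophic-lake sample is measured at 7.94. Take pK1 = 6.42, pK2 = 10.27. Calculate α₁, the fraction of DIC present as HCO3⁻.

α₁ = 1 / (1 + [H⁺]/K1 + K2/[H⁺]) = 1 / (1 + 10^-1.52 + 10^-2.33)
   = 1 / (1 + 0.030200 + 0.0046774) = 1/1.0349 = 0.9663

α₁ = 0.966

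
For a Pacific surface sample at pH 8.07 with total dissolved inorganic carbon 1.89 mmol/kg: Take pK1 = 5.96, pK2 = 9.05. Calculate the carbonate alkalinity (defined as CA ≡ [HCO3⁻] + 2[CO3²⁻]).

CA = 2.05 mmol/kg

CA = [HCO3⁻] + 2[CO3²⁻] = (α₁ + 2α₂)·DIC
At pH 8.07: [H⁺]/K1 = 10^-2.11 = 0.0077625, K2/[H⁺] = 10^-0.98 = 0.10471
α₁ = 1/(1 + 0.0077625 + 0.10471) = 1/1.1125 = 0.8989; α₂ = α₁·K2/[H⁺] = 0.09413
α₁ + 2α₂ = 1.0871
CA = 1.0871 × 1.89 = 2.05 mmol/kg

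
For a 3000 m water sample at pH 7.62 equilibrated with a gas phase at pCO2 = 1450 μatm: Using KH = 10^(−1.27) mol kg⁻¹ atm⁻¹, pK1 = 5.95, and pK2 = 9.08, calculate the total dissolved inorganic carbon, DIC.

DIC = 3.85 mmol/kg

[CO2*] = KH · pCO2 = 10^(−1.27) × 1450×10^-6 = 7.787×10^-5 mol/kg
α₀ = 1/(1 + K1/[H⁺] + K1K2/[H⁺]²) = 1/(1 + 10^+1.67 + 10^+0.21) = 0.02024
DIC = [CO2*]/α₀ = 7.787×10^-5 / 0.02024 = 3.85 mmol/kg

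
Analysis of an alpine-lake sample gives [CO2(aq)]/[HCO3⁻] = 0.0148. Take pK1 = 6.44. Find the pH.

From K1 = [H⁺][HCO3⁻]/[CO2(aq)]:  pH = pK1 − log₁₀([CO2(aq)]/[HCO3⁻])
log₁₀(0.0148) = -1.830
pH = 6.44 − (-1.830) = 8.27

pH = 8.27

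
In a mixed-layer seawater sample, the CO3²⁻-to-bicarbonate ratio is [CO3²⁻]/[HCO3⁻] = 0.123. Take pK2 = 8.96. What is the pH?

From K2 = [H⁺][CO3²⁻]/[HCO3⁻]:  pH = pK2 + log₁₀([CO3²⁻]/[HCO3⁻])
log₁₀(0.123) = -0.910
pH = 8.96 + (-0.910) = 8.05

pH = 8.05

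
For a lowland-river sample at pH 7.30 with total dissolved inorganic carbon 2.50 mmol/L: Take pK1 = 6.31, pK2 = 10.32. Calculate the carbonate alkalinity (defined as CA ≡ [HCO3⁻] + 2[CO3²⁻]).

CA = [HCO3⁻] + 2[CO3²⁻] = (α₁ + 2α₂)·DIC
At pH 7.30: [H⁺]/K1 = 10^-0.99 = 0.10233, K2/[H⁺] = 10^-3.02 = 0.00095499
α₁ = 1/(1 + 0.10233 + 0.00095499) = 1/1.1033 = 0.9064; α₂ = α₁·K2/[H⁺] = 0.0008656
α₁ + 2α₂ = 0.9081
CA = 0.9081 × 2.50 = 2.27 mmol/L

CA = 2.27 mmol/L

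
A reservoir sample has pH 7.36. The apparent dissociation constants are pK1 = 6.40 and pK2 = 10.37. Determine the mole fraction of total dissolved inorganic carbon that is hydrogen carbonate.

α₁ = 1 / (1 + [H⁺]/K1 + K2/[H⁺]) = 1 / (1 + 10^-0.96 + 10^-3.01)
   = 1 / (1 + 0.10965 + 0.00097724) = 1/1.1106 = 0.9004

α₁ = 0.900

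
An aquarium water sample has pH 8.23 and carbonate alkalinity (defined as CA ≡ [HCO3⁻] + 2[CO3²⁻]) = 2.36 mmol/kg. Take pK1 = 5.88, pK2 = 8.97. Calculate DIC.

DIC = 2.05 mmol/kg

CA = [HCO3⁻] + 2[CO3²⁻] = (α₁ + 2α₂)·DIC
At pH 8.23: [H⁺]/K1 = 10^-2.35 = 0.0044668, K2/[H⁺] = 10^-0.74 = 0.18197
α₁ = 1/(1 + 0.0044668 + 0.18197) = 1/1.1864 = 0.8429; α₂ = α₁·K2/[H⁺] = 0.1534
α₁ + 2α₂ = 1.1496
DIC = CA / (α₁ + 2α₂) = 2.36 / 1.1496 = 2.05 mmol/kg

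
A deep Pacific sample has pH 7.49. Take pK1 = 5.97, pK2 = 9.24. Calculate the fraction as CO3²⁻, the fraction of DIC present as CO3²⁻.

α₂ = 1 / (1 + [H⁺]/K2 + [H⁺]²/(K1K2)) = 1 / (1 + 10^+1.75 + 10^+0.23)
   = 1 / (1 + 56.234 + 1.6982) = 1/58.932 = 0.01697

α₂ = 0.0170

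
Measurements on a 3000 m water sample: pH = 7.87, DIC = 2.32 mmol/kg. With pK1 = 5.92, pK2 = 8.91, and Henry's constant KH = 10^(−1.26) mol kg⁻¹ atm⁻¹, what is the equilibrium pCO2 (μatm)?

α₀ = 1 / (1 + K1/[H⁺] + K1K2/[H⁺]²) = 1 / (1 + 10^+1.95 + 10^+0.91)
   = 1 / (1 + 89.125 + 8.1283) = 1/98.253 = 0.01018
[CO2*] = α₀ × DIC = 0.01018 × 2.32 = 0.02361 mmol/kg
pCO2 = [CO2*]/KH = 2.361×10^-5 / 5.495×10^-2 = 430 μatm

pCO2 = 430 μatm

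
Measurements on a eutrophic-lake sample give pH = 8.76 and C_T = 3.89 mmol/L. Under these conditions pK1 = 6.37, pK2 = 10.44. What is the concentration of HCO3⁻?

[HCO3⁻] = 3.80 mmol/L

α₁ = 1 / (1 + [H⁺]/K1 + K2/[H⁺]) = 1 / (1 + 10^-2.39 + 10^-1.68)
   = 1 / (1 + 0.0040738 + 0.020893) = 1/1.0250 = 0.9756
[HCO3⁻] = α₁ × DIC = 0.9756 × 3.89 = 3.80 mmol/L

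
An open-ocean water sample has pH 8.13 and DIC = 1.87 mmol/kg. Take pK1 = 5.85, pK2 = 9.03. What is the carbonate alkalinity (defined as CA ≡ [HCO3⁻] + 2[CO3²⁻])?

CA = [HCO3⁻] + 2[CO3²⁻] = (α₁ + 2α₂)·DIC
At pH 8.13: [H⁺]/K1 = 10^-2.28 = 0.0052481, K2/[H⁺] = 10^-0.90 = 0.12589
α₁ = 1/(1 + 0.0052481 + 0.12589) = 1/1.1311 = 0.8841; α₂ = α₁·K2/[H⁺] = 0.1113
α₁ + 2α₂ = 1.1067
CA = 1.1067 × 1.87 = 2.07 mmol/kg

CA = 2.07 mmol/kg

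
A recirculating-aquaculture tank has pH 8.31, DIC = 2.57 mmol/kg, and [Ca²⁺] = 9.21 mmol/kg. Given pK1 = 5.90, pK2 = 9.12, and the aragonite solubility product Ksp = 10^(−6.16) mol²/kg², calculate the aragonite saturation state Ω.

Ω = 4.57

α₂ = 1 / (1 + [H⁺]/K2 + [H⁺]²/(K1K2)) = 1 / (1 + 10^+0.81 + 10^-1.60)
   = 1 / (1 + 6.4565 + 0.025119) = 1/7.4817 = 0.1337
[CO3²⁻] = α₂ × DIC = 0.1337 × 2.57 = 0.3435 mmol/kg
Ksp = 10^(−6.16) = 6.918×10^-7
Ω = [Ca²⁺][CO3²⁻]/Ksp = (9.21×10^-3)(3.435×10^-4) / 6.918×10^-7 = 4.57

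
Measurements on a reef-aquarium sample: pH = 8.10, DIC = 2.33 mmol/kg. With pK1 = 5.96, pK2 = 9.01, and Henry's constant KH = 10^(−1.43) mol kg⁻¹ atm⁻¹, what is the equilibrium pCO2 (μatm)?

α₀ = 1 / (1 + K1/[H⁺] + K1K2/[H⁺]²) = 1 / (1 + 10^+2.14 + 10^+1.23)
   = 1 / (1 + 138.04 + 16.982) = 1/156.02 = 0.006409
[CO2*] = α₀ × DIC = 0.006409 × 2.33 = 0.01493 mmol/kg = 14.93 μmol/kg
pCO2 = [CO2*]/KH = 1.493×10^-5 / 3.715×10^-2 = 402 μatm

pCO2 = 402 μatm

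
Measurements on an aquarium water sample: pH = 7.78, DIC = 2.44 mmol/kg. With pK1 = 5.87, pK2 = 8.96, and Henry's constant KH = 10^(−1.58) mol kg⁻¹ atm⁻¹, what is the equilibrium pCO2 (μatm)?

pCO2 = 1060 μatm

α₀ = 1 / (1 + K1/[H⁺] + K1K2/[H⁺]²) = 1 / (1 + 10^+1.91 + 10^+0.73)
   = 1 / (1 + 81.283 + 5.3703) = 1/87.653 = 0.01141
[CO2*] = α₀ × DIC = 0.01141 × 2.44 = 0.02784 mmol/kg
pCO2 = [CO2*]/KH = 2.784×10^-5 / 2.630×10^-2 = 1060 μatm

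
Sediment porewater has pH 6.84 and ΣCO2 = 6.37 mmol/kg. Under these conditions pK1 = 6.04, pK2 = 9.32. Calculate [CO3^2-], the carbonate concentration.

[CO3²⁻] = 18.2 μmol/kg

α₂ = 1 / (1 + [H⁺]/K2 + [H⁺]²/(K1K2)) = 1 / (1 + 10^+2.48 + 10^+1.68)
   = 1 / (1 + 302.00 + 47.863) = 1/350.86 = 0.002850
[CO3²⁻] = α₂ × DIC = 0.002850 × 6.37 = 0.0182 mmol/kg = 18.2 μmol/kg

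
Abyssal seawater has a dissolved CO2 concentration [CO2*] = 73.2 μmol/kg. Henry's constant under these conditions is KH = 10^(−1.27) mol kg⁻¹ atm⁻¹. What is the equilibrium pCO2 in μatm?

KH = 10^(−1.27) = 5.370×10^-2 mol kg⁻¹ atm⁻¹
pCO2 = [CO2*]/KH = 73.2×10^-6 / 5.370×10^-2 = 1.36×10^-3 atm = 1360 μatm

pCO2 = 1360 μatm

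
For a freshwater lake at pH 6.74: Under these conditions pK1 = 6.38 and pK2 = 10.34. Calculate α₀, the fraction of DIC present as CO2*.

α₀ = 1 / (1 + K1/[H⁺] + K1K2/[H⁺]²) = 1 / (1 + 10^+0.36 + 10^-3.24)
   = 1 / (1 + 2.2909 + 0.00057544) = 1/3.2914 = 0.3038

α₀ = 0.304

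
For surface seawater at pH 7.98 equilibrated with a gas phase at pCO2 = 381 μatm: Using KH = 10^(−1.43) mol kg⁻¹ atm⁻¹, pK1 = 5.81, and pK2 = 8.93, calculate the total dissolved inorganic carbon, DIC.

[CO2*] = KH · pCO2 = 10^(−1.43) × 381×10^-6 = 1.416×10^-5 mol/kg
α₀ = 1/(1 + K1/[H⁺] + K1K2/[H⁺]²) = 1/(1 + 10^+2.17 + 10^+1.22) = 0.006042
DIC = [CO2*]/α₀ = 1.416×10^-5 / 0.006042 = 2.34 mmol/kg

DIC = 2.34 mmol/kg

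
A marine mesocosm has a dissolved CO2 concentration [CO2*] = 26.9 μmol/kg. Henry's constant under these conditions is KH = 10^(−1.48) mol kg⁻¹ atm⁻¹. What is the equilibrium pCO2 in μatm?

pCO2 = 812 μatm

KH = 10^(−1.48) = 3.311×10^-2 mol kg⁻¹ atm⁻¹
pCO2 = [CO2*]/KH = 26.9×10^-6 / 3.311×10^-2 = 8.12×10^-4 atm = 812 μatm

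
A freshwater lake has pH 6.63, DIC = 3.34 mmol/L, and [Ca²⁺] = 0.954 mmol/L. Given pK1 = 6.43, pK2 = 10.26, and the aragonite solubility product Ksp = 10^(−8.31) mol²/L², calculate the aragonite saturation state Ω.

α₂ = 1 / (1 + [H⁺]/K2 + [H⁺]²/(K1K2)) = 1 / (1 + 10^+3.63 + 10^+3.43)
   = 1 / (1 + 4265.8 + 2691.5) = 1/6958.3 = 0.0001437
[CO3²⁻] = α₂ × DIC = 0.0001437 × 3.34 = 0.0004800 mmol/L = 0.4800 μmol/L
Ksp = 10^(−8.31) = 4.898×10^-9
Ω = [Ca²⁺][CO3²⁻]/Ksp = (0.954×10^-3)(4.800×10^-7) / 4.898×10^-9 = 0.0935

Ω = 0.0935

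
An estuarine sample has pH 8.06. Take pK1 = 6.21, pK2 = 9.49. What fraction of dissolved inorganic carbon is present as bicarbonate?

α₁ = 1 / (1 + [H⁺]/K1 + K2/[H⁺]) = 1 / (1 + 10^-1.85 + 10^-1.43)
   = 1 / (1 + 0.014125 + 0.037154) = 1/1.0513 = 0.9512

α₁ = 0.951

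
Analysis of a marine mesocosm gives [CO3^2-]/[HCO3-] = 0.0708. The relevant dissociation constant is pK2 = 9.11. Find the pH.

From K2 = [H⁺][CO3^2-]/[HCO3-]:  pH = pK2 + log₁₀([CO3^2-]/[HCO3-])
log₁₀(0.0708) = -1.150
pH = 9.11 + (-1.150) = 7.96

pH = 7.96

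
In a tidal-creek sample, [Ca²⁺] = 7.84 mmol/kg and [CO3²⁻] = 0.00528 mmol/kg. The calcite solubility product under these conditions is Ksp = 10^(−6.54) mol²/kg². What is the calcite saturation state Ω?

Ksp = 10^(−6.54) = 2.884×10^-7
Ω = [Ca²⁺][CO3²⁻]/Ksp = (7.84×10^-3)(0.00528×10^-3) / 2.884×10^-7 = 0.144

Ω = 0.144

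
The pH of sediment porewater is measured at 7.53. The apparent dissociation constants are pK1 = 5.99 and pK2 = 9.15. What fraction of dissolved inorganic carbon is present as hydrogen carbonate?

α₁ = 0.950

α₁ = 1 / (1 + [H⁺]/K1 + K2/[H⁺]) = 1 / (1 + 10^-1.54 + 10^-1.62)
   = 1 / (1 + 0.028840 + 0.023988) = 1/1.0528 = 0.9498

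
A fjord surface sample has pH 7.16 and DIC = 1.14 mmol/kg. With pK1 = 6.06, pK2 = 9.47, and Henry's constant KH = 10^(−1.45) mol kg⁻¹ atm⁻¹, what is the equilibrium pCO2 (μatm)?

pCO2 = 2350 μatm

α₀ = 1 / (1 + K1/[H⁺] + K1K2/[H⁺]²) = 1 / (1 + 10^+1.10 + 10^-1.21)
   = 1 / (1 + 12.589 + 0.061660) = 1/13.651 = 0.07326
[CO2*] = α₀ × DIC = 0.07326 × 1.14 = 0.08351 mmol/kg
pCO2 = [CO2*]/KH = 8.351×10^-5 / 3.548×10^-2 = 2350 μatm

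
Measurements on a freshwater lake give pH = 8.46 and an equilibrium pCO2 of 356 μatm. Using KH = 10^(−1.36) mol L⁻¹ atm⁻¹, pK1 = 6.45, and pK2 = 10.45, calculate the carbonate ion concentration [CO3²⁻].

[CO2*] = KH · pCO2 = 10^(−1.36) × 356×10^-6 = 1.554×10^-5 mol/L
α₀ = 1/(1 + K1/[H⁺] + K1K2/[H⁺]²) = 1/(1 + 10^+2.01 + 10^+0.02) = 0.009581
DIC = [CO2*]/α₀ = 1.554×10^-5 / 0.009581 = 1.622 mmol/L
[CO3²⁻] = α₂·DIC; α₂ = 0.01003, so [CO3²⁻] = 0.01003 × 1.622 = 0.0163 mmol/L = 16.3 μmol/L

[CO3²⁻] = 16.3 μmol/L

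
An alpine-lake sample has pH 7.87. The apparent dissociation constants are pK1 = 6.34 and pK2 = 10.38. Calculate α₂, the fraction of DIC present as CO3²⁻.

α₂ = 1 / (1 + [H⁺]/K2 + [H⁺]²/(K1K2)) = 1 / (1 + 10^+2.51 + 10^+0.98)
   = 1 / (1 + 323.59 + 9.5499) = 1/334.14 = 0.002993

α₂ = 0.00299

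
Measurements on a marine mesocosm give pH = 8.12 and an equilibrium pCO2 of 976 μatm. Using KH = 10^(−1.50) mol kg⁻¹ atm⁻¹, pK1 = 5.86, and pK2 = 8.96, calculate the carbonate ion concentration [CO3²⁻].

[CO3²⁻] = 0.812 mmol/kg

[CO2*] = KH · pCO2 = 10^(−1.50) × 976×10^-6 = 3.086×10^-5 mol/kg
α₀ = 1/(1 + K1/[H⁺] + K1K2/[H⁺]²) = 1/(1 + 10^+2.26 + 10^+1.42) = 0.004778
DIC = [CO2*]/α₀ = 3.086×10^-5 / 0.004778 = 6.459 mmol/kg
[CO3²⁻] = α₂·DIC; α₂ = 0.1257, so [CO3²⁻] = 0.1257 × 6.459 = 0.812 mmol/kg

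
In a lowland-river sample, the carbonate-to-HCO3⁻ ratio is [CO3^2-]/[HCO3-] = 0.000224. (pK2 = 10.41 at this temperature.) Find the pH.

From K2 = [H⁺][CO3^2-]/[HCO3-]:  pH = pK2 + log₁₀([CO3^2-]/[HCO3-])
log₁₀(0.000224) = -3.650
pH = 10.41 + (-3.650) = 6.76

pH = 6.76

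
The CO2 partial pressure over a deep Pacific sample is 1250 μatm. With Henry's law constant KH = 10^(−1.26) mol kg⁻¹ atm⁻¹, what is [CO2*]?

KH = 10^(−1.26) = 5.495×10^-2 mol kg⁻¹ atm⁻¹
[CO2*] = KH · pCO2 = 5.495×10^-2 × 1250×10^-6 atm = 6.87×10^-5 mol/kg

[CO2*] = 68.7 μmol/kg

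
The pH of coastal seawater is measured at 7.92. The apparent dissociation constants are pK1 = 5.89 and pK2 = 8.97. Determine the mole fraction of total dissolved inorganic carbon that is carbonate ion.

α₂ = 0.0811

α₂ = 1 / (1 + [H⁺]/K2 + [H⁺]²/(K1K2)) = 1 / (1 + 10^+1.05 + 10^-0.98)
   = 1 / (1 + 11.220 + 0.10471) = 1/12.325 = 0.08114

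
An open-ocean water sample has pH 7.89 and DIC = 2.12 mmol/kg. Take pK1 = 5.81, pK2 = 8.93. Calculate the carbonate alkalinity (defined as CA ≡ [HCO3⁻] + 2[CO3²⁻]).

CA = 2.28 mmol/kg

CA = [HCO3⁻] + 2[CO3²⁻] = (α₁ + 2α₂)·DIC
At pH 7.89: [H⁺]/K1 = 10^-2.08 = 0.0083176, K2/[H⁺] = 10^-1.04 = 0.091201
α₁ = 1/(1 + 0.0083176 + 0.091201) = 1/1.0995 = 0.9095; α₂ = α₁·K2/[H⁺] = 0.08295
α₁ + 2α₂ = 1.0754
CA = 1.0754 × 2.12 = 2.28 mmol/kg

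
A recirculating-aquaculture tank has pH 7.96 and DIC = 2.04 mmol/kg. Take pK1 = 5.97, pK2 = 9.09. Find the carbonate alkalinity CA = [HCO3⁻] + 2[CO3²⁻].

CA = [HCO3⁻] + 2[CO3²⁻] = (α₁ + 2α₂)·DIC
At pH 7.96: [H⁺]/K1 = 10^-1.99 = 0.010233, K2/[H⁺] = 10^-1.13 = 0.074131
α₁ = 1/(1 + 0.010233 + 0.074131) = 1/1.0844 = 0.9222; α₂ = α₁·K2/[H⁺] = 0.06836
α₁ + 2α₂ = 1.0589
CA = 1.0589 × 2.04 = 2.16 mmol/kg

CA = 2.16 mmol/kg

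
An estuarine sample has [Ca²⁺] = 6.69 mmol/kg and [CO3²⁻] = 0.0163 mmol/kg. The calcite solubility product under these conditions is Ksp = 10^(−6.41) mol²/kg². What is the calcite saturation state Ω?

Ksp = 10^(−6.41) = 3.890×10^-7
Ω = [Ca²⁺][CO3²⁻]/Ksp = (6.69×10^-3)(0.0163×10^-3) / 3.890×10^-7 = 0.280

Ω = 0.280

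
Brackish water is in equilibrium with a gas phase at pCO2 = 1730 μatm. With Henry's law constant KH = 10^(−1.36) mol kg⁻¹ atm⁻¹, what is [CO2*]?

[CO2*] = 75.5 μmol/kg

KH = 10^(−1.36) = 4.365×10^-2 mol kg⁻¹ atm⁻¹
[CO2*] = KH · pCO2 = 4.365×10^-2 × 1730×10^-6 atm = 7.55×10^-5 mol/kg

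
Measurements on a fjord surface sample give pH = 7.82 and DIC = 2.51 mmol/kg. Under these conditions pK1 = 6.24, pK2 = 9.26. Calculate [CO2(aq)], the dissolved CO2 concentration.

α₀ = 1 / (1 + K1/[H⁺] + K1K2/[H⁺]²) = 1 / (1 + 10^+1.58 + 10^+0.14)
   = 1 / (1 + 38.019 + 1.3804) = 1/40.399 = 0.02475
[CO2*] = α₀ × DIC = 0.02475 × 2.51 = 0.0621 mmol/kg

[CO2*] = 0.0621 mmol/kg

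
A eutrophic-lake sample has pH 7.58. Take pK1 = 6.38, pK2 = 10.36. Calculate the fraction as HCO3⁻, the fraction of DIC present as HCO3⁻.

α₁ = 1 / (1 + [H⁺]/K1 + K2/[H⁺]) = 1 / (1 + 10^-1.20 + 10^-2.78)
   = 1 / (1 + 0.063096 + 0.0016596) = 1/1.0648 = 0.9392

α₁ = 0.939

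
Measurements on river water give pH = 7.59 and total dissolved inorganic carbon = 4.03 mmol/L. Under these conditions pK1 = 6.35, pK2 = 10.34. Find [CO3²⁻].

[CO3²⁻] = 6.77 μmol/L

α₂ = 1 / (1 + [H⁺]/K2 + [H⁺]²/(K1K2)) = 1 / (1 + 10^+2.75 + 10^+1.51)
   = 1 / (1 + 562.34 + 32.359) = 1/595.70 = 0.001679
[CO3²⁻] = α₂ × DIC = 0.001679 × 4.03 = 0.00677 mmol/L = 6.77 μmol/L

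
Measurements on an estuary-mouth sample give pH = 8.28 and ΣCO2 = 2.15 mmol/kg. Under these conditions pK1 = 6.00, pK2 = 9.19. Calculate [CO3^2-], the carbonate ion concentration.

α₂ = 1 / (1 + [H⁺]/K2 + [H⁺]²/(K1K2)) = 1 / (1 + 10^+0.91 + 10^-1.37)
   = 1 / (1 + 8.1283 + 0.042658) = 1/9.1710 = 0.1090
[CO3²⁻] = α₂ × DIC = 0.1090 × 2.15 = 0.234 mmol/kg

[CO3²⁻] = 0.234 mmol/kg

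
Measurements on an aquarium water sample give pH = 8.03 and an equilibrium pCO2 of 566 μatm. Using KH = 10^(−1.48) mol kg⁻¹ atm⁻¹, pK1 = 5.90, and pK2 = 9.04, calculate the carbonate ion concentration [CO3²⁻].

[CO3²⁻] = 0.247 mmol/kg

[CO2*] = KH · pCO2 = 10^(−1.48) × 566×10^-6 = 1.874×10^-5 mol/kg
α₀ = 1/(1 + K1/[H⁺] + K1K2/[H⁺]²) = 1/(1 + 10^+2.13 + 10^+1.12) = 0.006708
DIC = [CO2*]/α₀ = 1.874×10^-5 / 0.006708 = 2.794 mmol/kg
[CO3²⁻] = α₂·DIC; α₂ = 0.08843, so [CO3²⁻] = 0.08843 × 2.794 = 0.247 mmol/kg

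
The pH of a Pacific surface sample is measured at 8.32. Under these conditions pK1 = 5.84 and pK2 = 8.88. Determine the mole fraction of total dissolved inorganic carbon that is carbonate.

α₂ = 0.215

α₂ = 1 / (1 + [H⁺]/K2 + [H⁺]²/(K1K2)) = 1 / (1 + 10^+0.56 + 10^-1.92)
   = 1 / (1 + 3.6308 + 0.012023) = 1/4.6428 = 0.2154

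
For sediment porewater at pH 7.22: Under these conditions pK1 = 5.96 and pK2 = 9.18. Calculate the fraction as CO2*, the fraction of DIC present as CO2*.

α₀ = 1 / (1 + K1/[H⁺] + K1K2/[H⁺]²) = 1 / (1 + 10^+1.26 + 10^-0.70)
   = 1 / (1 + 18.197 + 0.19953) = 1/19.397 = 0.05156

α₀ = 0.0516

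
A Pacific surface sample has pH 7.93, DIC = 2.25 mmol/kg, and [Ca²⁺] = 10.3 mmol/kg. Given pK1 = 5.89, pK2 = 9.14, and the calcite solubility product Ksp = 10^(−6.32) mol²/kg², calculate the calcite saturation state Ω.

Ω = 2.79

α₂ = 1 / (1 + [H⁺]/K2 + [H⁺]²/(K1K2)) = 1 / (1 + 10^+1.21 + 10^-0.83)
   = 1 / (1 + 16.218 + 0.14791) = 1/17.366 = 0.05758
[CO3²⁻] = α₂ × DIC = 0.05758 × 2.25 = 0.1296 mmol/kg
Ksp = 10^(−6.32) = 4.786×10^-7
Ω = [Ca²⁺][CO3²⁻]/Ksp = (10.3×10^-3)(1.296×10^-4) / 4.786×10^-7 = 2.79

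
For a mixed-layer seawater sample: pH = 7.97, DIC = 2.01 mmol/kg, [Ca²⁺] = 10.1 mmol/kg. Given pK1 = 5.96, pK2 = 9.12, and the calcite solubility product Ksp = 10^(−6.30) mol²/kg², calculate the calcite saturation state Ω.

Ω = 2.65

α₂ = 1 / (1 + [H⁺]/K2 + [H⁺]²/(K1K2)) = 1 / (1 + 10^+1.15 + 10^-0.86)
   = 1 / (1 + 14.125 + 0.13804) = 1/15.263 = 0.06552
[CO3²⁻] = α₂ × DIC = 0.06552 × 2.01 = 0.1317 mmol/kg
Ksp = 10^(−6.30) = 5.012×10^-7
Ω = [Ca²⁺][CO3²⁻]/Ksp = (10.1×10^-3)(1.317×10^-4) / 5.012×10^-7 = 2.65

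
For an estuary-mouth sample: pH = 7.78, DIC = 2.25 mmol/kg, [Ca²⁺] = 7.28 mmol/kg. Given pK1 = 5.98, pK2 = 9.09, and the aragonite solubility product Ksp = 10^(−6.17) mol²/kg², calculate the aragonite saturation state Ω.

Ω = 1.11

α₂ = 1 / (1 + [H⁺]/K2 + [H⁺]²/(K1K2)) = 1 / (1 + 10^+1.31 + 10^-0.49)
   = 1 / (1 + 20.417 + 0.32359) = 1/21.741 = 0.04600
[CO3²⁻] = α₂ × DIC = 0.04600 × 2.25 = 0.1035 mmol/kg
Ksp = 10^(−6.17) = 6.761×10^-7
Ω = [Ca²⁺][CO3²⁻]/Ksp = (7.28×10^-3)(1.035×10^-4) / 6.761×10^-7 = 1.11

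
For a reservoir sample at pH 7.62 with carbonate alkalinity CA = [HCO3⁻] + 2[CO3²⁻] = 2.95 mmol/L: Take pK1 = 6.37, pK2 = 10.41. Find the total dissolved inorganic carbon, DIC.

DIC = 3.11 mmol/L

CA = [HCO3⁻] + 2[CO3²⁻] = (α₁ + 2α₂)·DIC
At pH 7.62: [H⁺]/K1 = 10^-1.25 = 0.056234, K2/[H⁺] = 10^-2.79 = 0.0016218
α₁ = 1/(1 + 0.056234 + 0.0016218) = 1/1.0579 = 0.9453; α₂ = α₁·K2/[H⁺] = 0.001533
α₁ + 2α₂ = 0.9484
DIC = CA / (α₁ + 2α₂) = 2.95 / 0.9484 = 3.11 mmol/L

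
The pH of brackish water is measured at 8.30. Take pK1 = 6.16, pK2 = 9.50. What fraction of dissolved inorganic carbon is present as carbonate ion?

α₂ = 1 / (1 + [H⁺]/K2 + [H⁺]²/(K1K2)) = 1 / (1 + 10^+1.20 + 10^-0.94)
   = 1 / (1 + 15.849 + 0.11482) = 1/16.964 = 0.05895

α₂ = 0.0589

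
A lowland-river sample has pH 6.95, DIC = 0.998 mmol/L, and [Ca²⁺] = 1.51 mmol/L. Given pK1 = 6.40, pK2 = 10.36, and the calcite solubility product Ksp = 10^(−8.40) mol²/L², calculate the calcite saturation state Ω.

α₂ = 1 / (1 + [H⁺]/K2 + [H⁺]²/(K1K2)) = 1 / (1 + 10^+3.41 + 10^+2.86)
   = 1 / (1 + 2570.4 + 724.44) = 1/3295.8 = 0.0003034
[CO3²⁻] = α₂ × DIC = 0.0003034 × 0.998 = 0.0003028 mmol/L = 0.3028 μmol/L
Ksp = 10^(−8.40) = 3.981×10^-9
Ω = [Ca²⁺][CO3²⁻]/Ksp = (1.51×10^-3)(3.028×10^-7) / 3.981×10^-9 = 0.115

Ω = 0.115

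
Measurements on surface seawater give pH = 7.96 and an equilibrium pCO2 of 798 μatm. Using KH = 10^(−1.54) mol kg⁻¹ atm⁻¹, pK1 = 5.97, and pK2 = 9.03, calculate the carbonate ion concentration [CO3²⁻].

[CO3²⁻] = 0.191 mmol/kg

[CO2*] = KH · pCO2 = 10^(−1.54) × 798×10^-6 = 2.301×10^-5 mol/kg
α₀ = 1/(1 + K1/[H⁺] + K1K2/[H⁺]²) = 1/(1 + 10^+1.99 + 10^+0.92) = 0.009342
DIC = [CO2*]/α₀ = 2.301×10^-5 / 0.009342 = 2.464 mmol/kg
[CO3²⁻] = α₂·DIC; α₂ = 0.07770, so [CO3²⁻] = 0.07770 × 2.464 = 0.191 mmol/kg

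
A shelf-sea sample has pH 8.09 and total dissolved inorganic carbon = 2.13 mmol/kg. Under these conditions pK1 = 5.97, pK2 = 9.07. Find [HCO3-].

α₁ = 1 / (1 + [H⁺]/K1 + K2/[H⁺]) = 1 / (1 + 10^-2.12 + 10^-0.98)
   = 1 / (1 + 0.0075858 + 0.10471) = 1/1.1123 = 0.8990
[HCO3⁻] = α₁ × DIC = 0.8990 × 2.13 = 1.91 mmol/kg

[HCO3⁻] = 1.91 mmol/kg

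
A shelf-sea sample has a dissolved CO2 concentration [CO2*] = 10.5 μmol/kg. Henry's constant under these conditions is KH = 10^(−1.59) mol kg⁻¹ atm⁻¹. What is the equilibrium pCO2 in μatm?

pCO2 = 408 μatm

KH = 10^(−1.59) = 2.570×10^-2 mol kg⁻¹ atm⁻¹
pCO2 = [CO2*]/KH = 10.5×10^-6 / 2.570×10^-2 = 4.08×10^-4 atm = 408 μatm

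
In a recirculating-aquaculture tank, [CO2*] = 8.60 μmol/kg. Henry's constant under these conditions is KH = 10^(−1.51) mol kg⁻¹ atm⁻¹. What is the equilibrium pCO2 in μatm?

KH = 10^(−1.51) = 3.090×10^-2 mol kg⁻¹ atm⁻¹
pCO2 = [CO2*]/KH = 8.60×10^-6 / 3.090×10^-2 = 2.78×10^-4 atm = 278 μatm

pCO2 = 278 μatm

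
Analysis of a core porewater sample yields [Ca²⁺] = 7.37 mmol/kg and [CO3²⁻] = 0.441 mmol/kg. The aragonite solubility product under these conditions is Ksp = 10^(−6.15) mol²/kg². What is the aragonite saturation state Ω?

Ksp = 10^(−6.15) = 7.079×10^-7
Ω = [Ca²⁺][CO3²⁻]/Ksp = (7.37×10^-3)(0.441×10^-3) / 7.079×10^-7 = 4.59

Ω = 4.59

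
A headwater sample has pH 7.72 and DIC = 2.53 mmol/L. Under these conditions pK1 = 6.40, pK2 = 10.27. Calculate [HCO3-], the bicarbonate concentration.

[HCO3⁻] = 2.41 mmol/L

α₁ = 1 / (1 + [H⁺]/K1 + K2/[H⁺]) = 1 / (1 + 10^-1.32 + 10^-2.55)
   = 1 / (1 + 0.047863 + 0.0028184) = 1/1.0507 = 0.9518
[HCO3⁻] = α₁ × DIC = 0.9518 × 2.53 = 2.41 mmol/L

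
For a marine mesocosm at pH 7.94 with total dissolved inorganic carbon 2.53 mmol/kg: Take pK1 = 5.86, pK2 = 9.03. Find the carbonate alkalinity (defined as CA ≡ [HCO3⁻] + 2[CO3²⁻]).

CA = 2.70 mmol/kg

CA = [HCO3⁻] + 2[CO3²⁻] = (α₁ + 2α₂)·DIC
At pH 7.94: [H⁺]/K1 = 10^-2.08 = 0.0083176, K2/[H⁺] = 10^-1.09 = 0.081283
α₁ = 1/(1 + 0.0083176 + 0.081283) = 1/1.0896 = 0.9178; α₂ = α₁·K2/[H⁺] = 0.07460
α₁ + 2α₂ = 1.0670
CA = 1.0670 × 2.53 = 2.70 mmol/kg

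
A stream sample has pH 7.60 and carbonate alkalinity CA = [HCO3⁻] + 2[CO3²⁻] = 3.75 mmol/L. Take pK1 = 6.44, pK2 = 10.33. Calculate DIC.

CA = [HCO3⁻] + 2[CO3²⁻] = (α₁ + 2α₂)·DIC
At pH 7.60: [H⁺]/K1 = 10^-1.16 = 0.069183, K2/[H⁺] = 10^-2.73 = 0.0018621
α₁ = 1/(1 + 0.069183 + 0.0018621) = 1/1.0710 = 0.9337; α₂ = α₁·K2/[H⁺] = 0.001739
α₁ + 2α₂ = 0.9371
DIC = CA / (α₁ + 2α₂) = 3.75 / 0.9371 = 4.00 mmol/L

DIC = 4.00 mmol/L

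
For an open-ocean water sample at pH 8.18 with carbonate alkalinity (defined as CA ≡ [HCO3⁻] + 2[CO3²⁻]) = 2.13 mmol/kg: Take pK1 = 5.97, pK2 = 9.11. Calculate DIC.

CA = [HCO3⁻] + 2[CO3²⁻] = (α₁ + 2α₂)·DIC
At pH 8.18: [H⁺]/K1 = 10^-2.21 = 0.0061660, K2/[H⁺] = 10^-0.93 = 0.11749
α₁ = 1/(1 + 0.0061660 + 0.11749) = 1/1.1237 = 0.8900; α₂ = α₁·K2/[H⁺] = 0.1046
α₁ + 2α₂ = 1.0991
DIC = CA / (α₁ + 2α₂) = 2.13 / 1.0991 = 1.94 mmol/kg

DIC = 1.94 mmol/kg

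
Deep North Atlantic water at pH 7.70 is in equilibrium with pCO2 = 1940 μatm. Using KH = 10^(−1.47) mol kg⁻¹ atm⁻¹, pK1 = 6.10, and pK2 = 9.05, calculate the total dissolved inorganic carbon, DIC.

DIC = 2.80 mmol/kg

[CO2*] = KH · pCO2 = 10^(−1.47) × 1940×10^-6 = 6.574×10^-5 mol/kg
α₀ = 1/(1 + K1/[H⁺] + K1K2/[H⁺]²) = 1/(1 + 10^+1.60 + 10^+0.25) = 0.02348
DIC = [CO2*]/α₀ = 6.574×10^-5 / 0.02348 = 2.80 mmol/kg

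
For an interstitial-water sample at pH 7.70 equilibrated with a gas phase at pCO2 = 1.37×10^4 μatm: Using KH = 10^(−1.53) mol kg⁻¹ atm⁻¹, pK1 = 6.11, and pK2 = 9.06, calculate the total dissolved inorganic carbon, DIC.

[CO2*] = KH · pCO2 = 10^(−1.53) × 1.37×10^4×10^-6 = 4.043×10^-4 mol/kg
α₀ = 1/(1 + K1/[H⁺] + K1K2/[H⁺]²) = 1/(1 + 10^+1.59 + 10^+0.23) = 0.02404
DIC = [CO2*]/α₀ = 4.043×10^-4 / 0.02404 = 16.8 mmol/kg

DIC = 16.8 mmol/kg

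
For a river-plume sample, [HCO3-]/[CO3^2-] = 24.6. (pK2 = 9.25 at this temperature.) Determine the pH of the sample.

pH = 7.86

From K2 = [H⁺][CO3^2-]/[HCO3-]:  pH = pK2 − log₁₀([HCO3-]/[CO3^2-])
log₁₀(24.6) = +1.391
pH = 9.25 − (+1.391) = 7.86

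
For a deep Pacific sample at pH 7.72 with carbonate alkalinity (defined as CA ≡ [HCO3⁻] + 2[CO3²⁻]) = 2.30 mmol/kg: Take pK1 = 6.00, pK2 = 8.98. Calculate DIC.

DIC = 2.23 mmol/kg

CA = [HCO3⁻] + 2[CO3²⁻] = (α₁ + 2α₂)·DIC
At pH 7.72: [H⁺]/K1 = 10^-1.72 = 0.019055, K2/[H⁺] = 10^-1.26 = 0.054954
α₁ = 1/(1 + 0.019055 + 0.054954) = 1/1.0740 = 0.9311; α₂ = α₁·K2/[H⁺] = 0.05117
α₁ + 2α₂ = 1.0334
DIC = CA / (α₁ + 2α₂) = 2.30 / 1.0334 = 2.23 mmol/kg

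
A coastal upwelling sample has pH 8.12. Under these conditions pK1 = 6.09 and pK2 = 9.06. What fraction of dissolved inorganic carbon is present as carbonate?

α₂ = 1 / (1 + [H⁺]/K2 + [H⁺]²/(K1K2)) = 1 / (1 + 10^+0.94 + 10^-1.09)
   = 1 / (1 + 8.7096 + 0.081283) = 1/9.7909 = 0.1021

α₂ = 0.102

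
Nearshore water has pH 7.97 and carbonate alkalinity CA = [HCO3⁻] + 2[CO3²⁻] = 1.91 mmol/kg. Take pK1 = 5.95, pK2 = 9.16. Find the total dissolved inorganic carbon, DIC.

CA = [HCO3⁻] + 2[CO3²⁻] = (α₁ + 2α₂)·DIC
At pH 7.97: [H⁺]/K1 = 10^-2.02 = 0.0095499, K2/[H⁺] = 10^-1.19 = 0.064565
α₁ = 1/(1 + 0.0095499 + 0.064565) = 1/1.0741 = 0.9310; α₂ = α₁·K2/[H⁺] = 0.06011
α₁ + 2α₂ = 1.0512
DIC = CA / (α₁ + 2α₂) = 1.91 / 1.0512 = 1.82 mmol/kg

DIC = 1.82 mmol/kg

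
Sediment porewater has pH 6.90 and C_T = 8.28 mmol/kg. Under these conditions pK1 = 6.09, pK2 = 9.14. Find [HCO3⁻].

[HCO3⁻] = 7.13 mmol/kg

α₁ = 1 / (1 + [H⁺]/K1 + K2/[H⁺]) = 1 / (1 + 10^-0.81 + 10^-2.24)
   = 1 / (1 + 0.15488 + 0.0057544) = 1/1.1606 = 0.8616
[HCO3⁻] = α₁ × DIC = 0.8616 × 8.28 = 7.13 mmol/kg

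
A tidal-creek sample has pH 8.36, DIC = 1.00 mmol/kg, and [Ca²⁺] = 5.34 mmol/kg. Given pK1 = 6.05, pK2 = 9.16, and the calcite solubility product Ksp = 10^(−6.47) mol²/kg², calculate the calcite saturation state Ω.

Ω = 2.15

α₂ = 1 / (1 + [H⁺]/K2 + [H⁺]²/(K1K2)) = 1 / (1 + 10^+0.80 + 10^-1.51)
   = 1 / (1 + 6.3096 + 0.030903) = 1/7.3405 = 0.1362
[CO3²⁻] = α₂ × DIC = 0.1362 × 1.00 = 0.1362 mmol/kg
Ksp = 10^(−6.47) = 3.388×10^-7
Ω = [Ca²⁺][CO3²⁻]/Ksp = (5.34×10^-3)(1.362×10^-4) / 3.388×10^-7 = 2.15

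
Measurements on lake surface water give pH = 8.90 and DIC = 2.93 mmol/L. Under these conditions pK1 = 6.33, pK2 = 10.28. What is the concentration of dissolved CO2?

α₀ = 1 / (1 + K1/[H⁺] + K1K2/[H⁺]²) = 1 / (1 + 10^+2.57 + 10^+1.19)
   = 1 / (1 + 371.54 + 15.488) = 1/388.02 = 0.002577
[CO2*] = α₀ × DIC = 0.002577 × 2.93 = 0.00755 mmol/L = 7.55 μmol/L

[CO2*] = 7.55 μmol/L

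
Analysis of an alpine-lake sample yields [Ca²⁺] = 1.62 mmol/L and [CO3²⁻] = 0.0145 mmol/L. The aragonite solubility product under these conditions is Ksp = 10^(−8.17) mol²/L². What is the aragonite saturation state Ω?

Ω = 3.47

Ksp = 10^(−8.17) = 6.761×10^-9
Ω = [Ca²⁺][CO3²⁻]/Ksp = (1.62×10^-3)(0.0145×10^-3) / 6.761×10^-9 = 3.47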